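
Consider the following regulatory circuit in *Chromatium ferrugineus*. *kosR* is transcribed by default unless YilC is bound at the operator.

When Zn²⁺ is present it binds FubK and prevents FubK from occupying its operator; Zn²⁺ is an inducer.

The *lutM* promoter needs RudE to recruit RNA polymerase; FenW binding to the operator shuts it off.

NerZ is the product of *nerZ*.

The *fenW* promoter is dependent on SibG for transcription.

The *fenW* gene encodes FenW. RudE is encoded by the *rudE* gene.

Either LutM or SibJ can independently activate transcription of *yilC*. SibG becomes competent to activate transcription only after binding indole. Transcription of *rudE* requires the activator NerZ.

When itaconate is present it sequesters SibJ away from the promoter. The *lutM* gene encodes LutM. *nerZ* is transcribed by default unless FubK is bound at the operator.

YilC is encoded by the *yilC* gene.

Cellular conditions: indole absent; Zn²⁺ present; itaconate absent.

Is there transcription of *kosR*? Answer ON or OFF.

Zn²⁺ is present, so FubK is inactive.
With no repressor bound, *nerZ* is transcribed.
So NerZ is produced and active.
No repressor is bound and NerZ is active, so *rudE* is transcribed.
So RudE is produced and active.
Indole is absent, so SibG is inactive.
Required activator SibG is absent, so *fenW* is not transcribed.
So FenW is not produced.
No repressor is bound and RudE is active, so *lutM* is transcribed.
So LutM is produced and active.
Itaconate is absent, so SibJ is active.
Activator LutM is present, so *yilC* is transcribed.
So YilC is produced and active.
With repressor YilC bound, *kosR* is not transcribed.

OFF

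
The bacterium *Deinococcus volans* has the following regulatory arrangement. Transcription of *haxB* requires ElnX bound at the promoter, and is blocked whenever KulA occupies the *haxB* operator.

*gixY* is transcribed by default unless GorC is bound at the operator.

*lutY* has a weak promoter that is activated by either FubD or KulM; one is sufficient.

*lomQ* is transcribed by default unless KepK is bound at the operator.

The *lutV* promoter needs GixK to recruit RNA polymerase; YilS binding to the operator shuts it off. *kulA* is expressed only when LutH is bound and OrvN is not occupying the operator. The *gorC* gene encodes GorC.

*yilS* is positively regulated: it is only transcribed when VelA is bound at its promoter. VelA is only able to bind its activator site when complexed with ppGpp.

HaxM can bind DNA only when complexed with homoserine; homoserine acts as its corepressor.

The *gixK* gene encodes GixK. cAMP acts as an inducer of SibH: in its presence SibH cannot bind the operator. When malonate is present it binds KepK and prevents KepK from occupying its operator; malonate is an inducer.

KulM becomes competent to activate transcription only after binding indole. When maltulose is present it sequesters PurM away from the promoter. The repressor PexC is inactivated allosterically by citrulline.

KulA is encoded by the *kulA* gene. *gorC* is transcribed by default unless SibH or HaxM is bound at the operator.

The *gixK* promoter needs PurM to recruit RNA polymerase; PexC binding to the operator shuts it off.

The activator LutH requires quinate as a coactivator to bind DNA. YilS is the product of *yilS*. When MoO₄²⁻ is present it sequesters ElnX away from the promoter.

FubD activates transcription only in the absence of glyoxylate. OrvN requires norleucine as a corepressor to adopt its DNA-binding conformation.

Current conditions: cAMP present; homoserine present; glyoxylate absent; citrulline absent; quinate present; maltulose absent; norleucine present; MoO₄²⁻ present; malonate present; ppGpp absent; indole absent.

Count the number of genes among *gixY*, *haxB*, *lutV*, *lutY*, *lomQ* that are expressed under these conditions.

3

cAMP is present, so SibH is inactive.
Homoserine is present, so HaxM is active.
With repressor HaxM bound, *gorC* is not transcribed.
So GorC is not produced.
With no repressor bound, *gixY* is transcribed.
→ *gixY* is ON.
MoO₄²⁻ is present, so ElnX is inactive.
Quinate is present, so LutH is active.
Norleucine is present, so OrvN is active.
With repressor OrvN bound, *kulA* is not transcribed.
So KulA is not produced.
Required activator ElnX is absent, so *haxB* is not transcribed.
→ *haxB* is OFF.
ppGpp is absent, so VelA is inactive.
Required activator VelA is absent, so *yilS* is not transcribed.
So YilS is not produced.
Maltulose is absent, so PurM is active.
Citrulline is absent, so PexC is active.
With repressor PexC bound, *gixK* is not transcribed.
So GixK is not produced.
Required activator GixK is absent, so *lutV* is not transcribed.
→ *lutV* is OFF.
Glyoxylate is absent, so FubD is active.
Indole is absent, so KulM is inactive.
Activator FubD is present, so *lutY* is transcribed.
→ *lutY* is ON.
Malonate is present, so KepK is inactive.
With no repressor bound, *lomQ* is transcribed.
→ *lomQ* is ON.
3 of the 5 genes are transcribed.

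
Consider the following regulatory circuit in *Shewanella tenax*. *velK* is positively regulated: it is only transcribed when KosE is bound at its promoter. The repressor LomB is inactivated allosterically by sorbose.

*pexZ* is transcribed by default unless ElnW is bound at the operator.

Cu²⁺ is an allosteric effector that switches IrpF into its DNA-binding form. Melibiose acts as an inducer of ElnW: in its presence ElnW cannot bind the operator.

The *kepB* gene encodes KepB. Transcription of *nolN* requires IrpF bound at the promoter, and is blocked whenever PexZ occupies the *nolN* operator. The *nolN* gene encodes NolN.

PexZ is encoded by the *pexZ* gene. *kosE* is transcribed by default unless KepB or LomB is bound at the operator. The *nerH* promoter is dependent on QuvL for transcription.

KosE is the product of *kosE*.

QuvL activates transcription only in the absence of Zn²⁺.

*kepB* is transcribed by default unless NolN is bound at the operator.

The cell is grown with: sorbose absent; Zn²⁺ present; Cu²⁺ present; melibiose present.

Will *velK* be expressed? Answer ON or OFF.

Melibiose is present, so ElnW is inactive.
With no repressor bound, *pexZ* is transcribed.
So PexZ is produced and active.
Cu²⁺ is present, so IrpF is active.
With repressor PexZ bound, *nolN* is not transcribed.
So NolN is not produced.
With no repressor bound, *kepB* is transcribed.
So KepB is produced and active.
Sorbose is absent, so LomB is active.
With repressor KepB bound, *kosE* is not transcribed.
So KosE is not produced.
Required activator KosE is absent, so *velK* is not transcribed.

OFF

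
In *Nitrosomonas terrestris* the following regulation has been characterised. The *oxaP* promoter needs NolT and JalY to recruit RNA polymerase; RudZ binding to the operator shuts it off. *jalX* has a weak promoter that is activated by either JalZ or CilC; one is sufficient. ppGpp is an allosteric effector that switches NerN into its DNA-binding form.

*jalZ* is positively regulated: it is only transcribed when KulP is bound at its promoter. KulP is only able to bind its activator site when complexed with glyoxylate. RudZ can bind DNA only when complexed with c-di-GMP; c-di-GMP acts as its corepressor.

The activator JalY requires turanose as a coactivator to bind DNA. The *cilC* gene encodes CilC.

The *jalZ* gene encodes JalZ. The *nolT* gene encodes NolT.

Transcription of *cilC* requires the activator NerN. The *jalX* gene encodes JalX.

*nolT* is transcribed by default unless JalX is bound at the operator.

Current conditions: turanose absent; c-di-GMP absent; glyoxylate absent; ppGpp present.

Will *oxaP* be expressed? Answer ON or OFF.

Glyoxylate is absent, so KulP is inactive.
Required activator KulP is absent, so *jalZ* is not transcribed.
So JalZ is not produced.
ppGpp is present, so NerN is active.
No repressor is bound and NerN is active, so *cilC* is transcribed.
So CilC is produced and active.
Activator CilC is present, so *jalX* is transcribed.
So JalX is produced and active.
With repressor JalX bound, *nolT* is not transcribed.
So NolT is not produced.
Turanose is absent, so JalY is inactive.
c-di-GMP is absent, so RudZ is inactive.
Required activator NolT is absent, so *oxaP* is not transcribed.

OFF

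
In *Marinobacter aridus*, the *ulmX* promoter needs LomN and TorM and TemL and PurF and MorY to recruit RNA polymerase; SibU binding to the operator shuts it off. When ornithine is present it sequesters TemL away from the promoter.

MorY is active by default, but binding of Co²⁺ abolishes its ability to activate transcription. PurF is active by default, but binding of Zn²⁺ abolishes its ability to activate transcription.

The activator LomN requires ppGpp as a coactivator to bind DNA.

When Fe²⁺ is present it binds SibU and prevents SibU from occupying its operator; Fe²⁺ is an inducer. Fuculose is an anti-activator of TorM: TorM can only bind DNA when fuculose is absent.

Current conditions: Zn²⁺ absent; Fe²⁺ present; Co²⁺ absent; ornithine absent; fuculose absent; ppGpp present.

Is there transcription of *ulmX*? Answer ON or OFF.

ppGpp is present, so LomN is active.
Fuculose is absent, so TorM is active.
Ornithine is absent, so TemL is active.
Zn²⁺ is absent, so PurF is active.
Co²⁺ is absent, so MorY is active.
Fe²⁺ is present, so SibU is inactive.
No repressor is bound and LomN and TorM and TemL and PurF and MorY are active, so *ulmX* is transcribed.

ON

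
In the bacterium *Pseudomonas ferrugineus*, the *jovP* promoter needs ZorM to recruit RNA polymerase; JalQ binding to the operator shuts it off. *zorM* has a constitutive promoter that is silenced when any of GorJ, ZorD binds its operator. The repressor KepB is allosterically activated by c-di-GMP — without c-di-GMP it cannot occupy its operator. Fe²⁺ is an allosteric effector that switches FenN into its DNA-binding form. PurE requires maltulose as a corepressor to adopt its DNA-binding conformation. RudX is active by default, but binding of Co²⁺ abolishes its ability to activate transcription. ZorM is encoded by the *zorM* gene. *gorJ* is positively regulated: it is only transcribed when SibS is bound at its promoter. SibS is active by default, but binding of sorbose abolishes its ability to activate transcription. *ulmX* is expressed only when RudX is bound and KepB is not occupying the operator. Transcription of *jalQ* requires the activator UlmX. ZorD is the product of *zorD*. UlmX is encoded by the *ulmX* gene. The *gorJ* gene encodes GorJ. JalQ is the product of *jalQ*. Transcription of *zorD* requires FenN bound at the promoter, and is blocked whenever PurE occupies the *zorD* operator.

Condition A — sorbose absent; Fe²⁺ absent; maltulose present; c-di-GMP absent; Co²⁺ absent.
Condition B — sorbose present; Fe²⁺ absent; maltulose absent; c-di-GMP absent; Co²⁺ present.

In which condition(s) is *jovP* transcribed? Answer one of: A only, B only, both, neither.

B only

Condition A:
Sorbose is absent, so SibS is active.
No repressor is bound and SibS is active, so *gorJ* is transcribed.
So GorJ is produced and active.
Fe²⁺ is absent, so FenN is inactive.
Maltulose is present, so PurE is active.
With repressor PurE bound, *zorD* is not transcribed.
So ZorD is not produced.
With repressor GorJ bound, *zorM* is not transcribed.
So ZorM is not produced.
c-di-GMP is absent, so KepB is inactive.
Co²⁺ is absent, so RudX is active.
No repressor is bound and RudX is active, so *ulmX* is transcribed.
So UlmX is produced and active.
No repressor is bound and UlmX is active, so *jalQ* is transcribed.
So JalQ is produced and active.
With repressor JalQ bound, *jovP* is not transcribed.
→ *jovP* is OFF in A.
Condition B:
Sorbose is present, so SibS is inactive.
Required activator SibS is absent, so *gorJ* is not transcribed.
So GorJ is not produced.
Fe²⁺ is absent, so FenN is inactive.
Maltulose is absent, so PurE is inactive.
Required activator FenN is absent, so *zorD* is not transcribed.
So ZorD is not produced.
With no repressor bound, *zorM* is transcribed.
So ZorM is produced and active.
c-di-GMP is absent, so KepB is inactive.
Co²⁺ is present, so RudX is inactive.
Required activator RudX is absent, so *ulmX* is not transcribed.
So UlmX is not produced.
Required activator UlmX is absent, so *jalQ* is not transcribed.
So JalQ is not produced.
No repressor is bound and ZorM is active, so *jovP* is transcribed.
→ *jovP* is ON in B.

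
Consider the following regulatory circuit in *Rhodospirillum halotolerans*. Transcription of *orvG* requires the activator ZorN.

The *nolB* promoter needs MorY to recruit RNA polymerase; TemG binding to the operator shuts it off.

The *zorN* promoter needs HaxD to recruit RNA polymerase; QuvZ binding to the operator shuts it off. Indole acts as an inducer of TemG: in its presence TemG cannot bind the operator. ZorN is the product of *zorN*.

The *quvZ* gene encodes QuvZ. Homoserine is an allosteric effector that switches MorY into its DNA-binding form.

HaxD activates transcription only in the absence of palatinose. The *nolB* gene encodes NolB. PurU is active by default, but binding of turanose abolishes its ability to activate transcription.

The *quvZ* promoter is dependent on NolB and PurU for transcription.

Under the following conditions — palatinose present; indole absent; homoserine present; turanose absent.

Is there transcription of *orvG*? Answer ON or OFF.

Homoserine is present, so MorY is active.
Indole is absent, so TemG is active.
With repressor TemG bound, *nolB* is not transcribed.
So NolB is not produced.
Turanose is absent, so PurU is active.
Required activator NolB is absent, so *quvZ* is not transcribed.
So QuvZ is not produced.
Palatinose is present, so HaxD is inactive.
Required activator HaxD is absent, so *zorN* is not transcribed.
So ZorN is not produced.
Required activator ZorN is absent, so *orvG* is not transcribed.

OFF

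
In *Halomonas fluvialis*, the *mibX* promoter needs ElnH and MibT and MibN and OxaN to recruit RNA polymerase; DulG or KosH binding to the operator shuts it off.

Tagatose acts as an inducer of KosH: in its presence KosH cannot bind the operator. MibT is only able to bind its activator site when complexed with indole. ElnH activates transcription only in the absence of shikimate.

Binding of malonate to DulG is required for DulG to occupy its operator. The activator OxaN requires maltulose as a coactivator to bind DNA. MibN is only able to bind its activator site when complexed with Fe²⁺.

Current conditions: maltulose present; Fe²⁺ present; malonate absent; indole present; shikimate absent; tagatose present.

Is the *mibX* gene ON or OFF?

Malonate is absent, so DulG is inactive.
Shikimate is absent, so ElnH is active.
Indole is present, so MibT is active.
Fe²⁺ is present, so MibN is active.
Tagatose is present, so KosH is inactive.
Maltulose is present, so OxaN is active.
No repressor is bound and ElnH and MibT and MibN and OxaN are active, so *mibX* is transcribed.

ON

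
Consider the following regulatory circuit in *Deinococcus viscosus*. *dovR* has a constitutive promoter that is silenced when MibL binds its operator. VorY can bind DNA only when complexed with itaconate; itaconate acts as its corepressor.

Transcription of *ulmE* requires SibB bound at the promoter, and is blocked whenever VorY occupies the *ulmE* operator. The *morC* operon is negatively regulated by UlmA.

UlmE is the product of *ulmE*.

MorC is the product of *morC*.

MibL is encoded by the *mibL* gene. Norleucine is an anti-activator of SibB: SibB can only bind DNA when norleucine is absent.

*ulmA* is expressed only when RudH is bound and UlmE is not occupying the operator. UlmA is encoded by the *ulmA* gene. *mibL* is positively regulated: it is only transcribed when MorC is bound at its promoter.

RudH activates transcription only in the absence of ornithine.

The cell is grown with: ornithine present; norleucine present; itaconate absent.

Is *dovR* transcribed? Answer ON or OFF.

Itaconate is absent, so VorY is inactive.
Norleucine is present, so SibB is inactive.
Required activator SibB is absent, so *ulmE* is not transcribed.
So UlmE is not produced.
Ornithine is present, so RudH is inactive.
Required activator RudH is absent, so *ulmA* is not transcribed.
So UlmA is not produced.
With no repressor bound, *morC* is transcribed.
So MorC is produced and active.
No repressor is bound and MorC is active, so *mibL* is transcribed.
So MibL is produced and active.
With repressor MibL bound, *dovR* is not transcribed.

OFF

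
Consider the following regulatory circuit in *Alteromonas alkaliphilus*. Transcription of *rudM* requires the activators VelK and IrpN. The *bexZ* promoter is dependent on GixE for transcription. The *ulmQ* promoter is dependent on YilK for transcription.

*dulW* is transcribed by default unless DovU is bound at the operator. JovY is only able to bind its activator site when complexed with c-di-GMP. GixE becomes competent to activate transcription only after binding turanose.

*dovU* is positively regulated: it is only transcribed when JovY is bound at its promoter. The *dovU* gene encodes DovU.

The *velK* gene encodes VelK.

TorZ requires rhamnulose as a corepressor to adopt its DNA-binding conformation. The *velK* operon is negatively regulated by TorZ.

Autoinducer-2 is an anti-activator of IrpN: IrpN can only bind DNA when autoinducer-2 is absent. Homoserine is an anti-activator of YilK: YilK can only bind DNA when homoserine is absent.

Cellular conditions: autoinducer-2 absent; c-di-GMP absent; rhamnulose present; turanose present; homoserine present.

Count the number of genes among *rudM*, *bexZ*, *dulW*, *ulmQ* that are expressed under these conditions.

Rhamnulose is present, so TorZ is active.
With repressor TorZ bound, *velK* is not transcribed.
So VelK is not produced.
Autoinducer-2 is absent, so IrpN is active.
Required activator VelK is absent, so *rudM* is not transcribed.
→ *rudM* is OFF.
Turanose is present, so GixE is active.
No repressor is bound and GixE is active, so *bexZ* is transcribed.
→ *bexZ* is ON.
c-di-GMP is absent, so JovY is inactive.
Required activator JovY is absent, so *dovU* is not transcribed.
So DovU is not produced.
With no repressor bound, *dulW* is transcribed.
→ *dulW* is ON.
Homoserine is present, so YilK is inactive.
Required activator YilK is absent, so *ulmQ* is not transcribed.
→ *ulmQ* is OFF.
2 of the 4 genes are transcribed.

2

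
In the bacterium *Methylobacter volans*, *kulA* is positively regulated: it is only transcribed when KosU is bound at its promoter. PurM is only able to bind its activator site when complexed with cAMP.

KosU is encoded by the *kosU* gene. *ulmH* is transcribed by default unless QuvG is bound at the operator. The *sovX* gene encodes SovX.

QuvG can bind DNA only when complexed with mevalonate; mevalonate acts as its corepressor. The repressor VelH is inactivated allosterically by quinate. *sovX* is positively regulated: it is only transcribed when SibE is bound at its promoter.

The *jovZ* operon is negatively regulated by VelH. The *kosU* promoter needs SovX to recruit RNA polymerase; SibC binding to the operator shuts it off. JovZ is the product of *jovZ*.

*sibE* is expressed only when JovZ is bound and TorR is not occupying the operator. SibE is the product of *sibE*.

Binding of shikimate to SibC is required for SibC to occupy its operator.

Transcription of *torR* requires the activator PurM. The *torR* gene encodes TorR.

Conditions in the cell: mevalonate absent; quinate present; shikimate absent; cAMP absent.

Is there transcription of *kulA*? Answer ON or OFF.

cAMP is absent, so PurM is inactive.
Required activator PurM is absent, so *torR* is not transcribed.
So TorR is not produced.
Quinate is present, so VelH is inactive.
With no repressor bound, *jovZ* is transcribed.
So JovZ is produced and active.
No repressor is bound and JovZ is active, so *sibE* is transcribed.
So SibE is produced and active.
No repressor is bound and SibE is active, so *sovX* is transcribed.
So SovX is produced and active.
Shikimate is absent, so SibC is inactive.
No repressor is bound and SovX is active, so *kosU* is transcribed.
So KosU is produced and active.
No repressor is bound and KosU is active, so *kulA* is transcribed.

ON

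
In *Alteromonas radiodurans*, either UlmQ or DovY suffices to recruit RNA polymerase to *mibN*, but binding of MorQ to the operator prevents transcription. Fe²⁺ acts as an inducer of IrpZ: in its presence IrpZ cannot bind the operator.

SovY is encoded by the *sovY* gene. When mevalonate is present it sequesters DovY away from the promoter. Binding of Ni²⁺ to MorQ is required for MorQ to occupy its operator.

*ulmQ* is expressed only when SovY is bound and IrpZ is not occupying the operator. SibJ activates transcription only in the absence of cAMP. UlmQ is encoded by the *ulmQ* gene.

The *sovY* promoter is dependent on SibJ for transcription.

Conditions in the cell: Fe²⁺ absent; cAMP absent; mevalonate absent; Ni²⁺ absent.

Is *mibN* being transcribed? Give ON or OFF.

cAMP is absent, so SibJ is active.
No repressor is bound and SibJ is active, so *sovY* is transcribed.
So SovY is produced and active.
Fe²⁺ is absent, so IrpZ is active.
With repressor IrpZ bound, *ulmQ* is not transcribed.
So UlmQ is not produced.
Ni²⁺ is absent, so MorQ is inactive.
Mevalonate is absent, so DovY is active.
Activator DovY is present, so *mibN* is transcribed.

ON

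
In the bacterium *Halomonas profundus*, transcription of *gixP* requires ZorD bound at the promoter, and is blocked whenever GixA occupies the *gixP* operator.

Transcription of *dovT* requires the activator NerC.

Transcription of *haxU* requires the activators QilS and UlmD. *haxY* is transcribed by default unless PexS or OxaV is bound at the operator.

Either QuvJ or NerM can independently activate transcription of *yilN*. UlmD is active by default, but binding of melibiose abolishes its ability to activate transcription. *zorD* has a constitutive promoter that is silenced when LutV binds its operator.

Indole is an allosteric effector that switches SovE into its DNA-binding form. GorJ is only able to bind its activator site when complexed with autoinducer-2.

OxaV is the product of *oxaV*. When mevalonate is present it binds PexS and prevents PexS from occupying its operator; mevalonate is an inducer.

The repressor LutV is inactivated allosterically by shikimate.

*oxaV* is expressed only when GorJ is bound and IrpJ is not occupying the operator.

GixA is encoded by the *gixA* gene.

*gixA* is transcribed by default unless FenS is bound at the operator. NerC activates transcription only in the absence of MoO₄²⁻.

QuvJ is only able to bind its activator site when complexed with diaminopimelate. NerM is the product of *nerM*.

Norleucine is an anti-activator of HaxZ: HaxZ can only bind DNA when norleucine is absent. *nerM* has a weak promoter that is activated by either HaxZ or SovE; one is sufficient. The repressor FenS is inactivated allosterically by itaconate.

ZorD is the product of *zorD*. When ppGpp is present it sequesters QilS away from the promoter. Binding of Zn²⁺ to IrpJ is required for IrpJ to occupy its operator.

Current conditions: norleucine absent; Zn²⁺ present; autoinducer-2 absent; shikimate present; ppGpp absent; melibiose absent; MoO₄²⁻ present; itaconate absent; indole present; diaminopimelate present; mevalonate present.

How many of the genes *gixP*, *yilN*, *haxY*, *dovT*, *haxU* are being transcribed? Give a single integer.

Shikimate is present, so LutV is inactive.
With no repressor bound, *zorD* is transcribed.
So ZorD is produced and active.
Itaconate is absent, so FenS is active.
With repressor FenS bound, *gixA* is not transcribed.
So GixA is not produced.
No repressor is bound and ZorD is active, so *gixP* is transcribed.
→ *gixP* is ON.
Diaminopimelate is present, so QuvJ is active.
Norleucine is absent, so HaxZ is active.
Indole is present, so SovE is active.
Activator HaxZ is present, so *nerM* is transcribed.
So NerM is produced and active.
Activator QuvJ is present, so *yilN* is transcribed.
→ *yilN* is ON.
Mevalonate is present, so PexS is inactive.
Zn²⁺ is present, so IrpJ is active.
Autoinducer-2 is absent, so GorJ is inactive.
With repressor IrpJ bound, *oxaV* is not transcribed.
So OxaV is not produced.
With no repressor bound, *haxY* is transcribed.
→ *haxY* is ON.
MoO₄²⁻ is present, so NerC is inactive.
Required activator NerC is absent, so *dovT* is not transcribed.
→ *dovT* is OFF.
ppGpp is absent, so QilS is active.
Melibiose is absent, so UlmD is active.
No repressor is bound and QilS and UlmD are active, so *haxU* is transcribed.
→ *haxU* is ON.
4 of the 5 genes are transcribed.

4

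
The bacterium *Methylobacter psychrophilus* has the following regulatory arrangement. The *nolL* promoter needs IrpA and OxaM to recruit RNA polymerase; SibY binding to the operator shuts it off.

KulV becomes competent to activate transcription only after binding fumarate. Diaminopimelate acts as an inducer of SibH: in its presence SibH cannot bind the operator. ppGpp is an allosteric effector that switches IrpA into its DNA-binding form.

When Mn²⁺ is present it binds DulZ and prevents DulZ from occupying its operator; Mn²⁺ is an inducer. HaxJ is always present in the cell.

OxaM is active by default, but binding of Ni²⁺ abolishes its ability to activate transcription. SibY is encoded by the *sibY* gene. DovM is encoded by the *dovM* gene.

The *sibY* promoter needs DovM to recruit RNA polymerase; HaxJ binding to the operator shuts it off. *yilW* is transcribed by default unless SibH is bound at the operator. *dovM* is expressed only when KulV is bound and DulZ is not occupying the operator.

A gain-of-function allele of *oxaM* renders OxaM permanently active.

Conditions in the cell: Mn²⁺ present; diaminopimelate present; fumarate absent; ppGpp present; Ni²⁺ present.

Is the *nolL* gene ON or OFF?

ON

ppGpp is present, so IrpA is active.
HaxJ is produced constitutively and is active.
Fumarate is absent, so KulV is inactive.
Mn²⁺ is present, so DulZ is inactive.
Required activator KulV is absent, so *dovM* is not transcribed.
So DovM is not produced.
With repressor HaxJ bound, *sibY* is not transcribed.
So SibY is not produced.
OxaM is constitutively active in this strain.
No repressor is bound and IrpA and OxaM are active, so *nolL* is transcribed.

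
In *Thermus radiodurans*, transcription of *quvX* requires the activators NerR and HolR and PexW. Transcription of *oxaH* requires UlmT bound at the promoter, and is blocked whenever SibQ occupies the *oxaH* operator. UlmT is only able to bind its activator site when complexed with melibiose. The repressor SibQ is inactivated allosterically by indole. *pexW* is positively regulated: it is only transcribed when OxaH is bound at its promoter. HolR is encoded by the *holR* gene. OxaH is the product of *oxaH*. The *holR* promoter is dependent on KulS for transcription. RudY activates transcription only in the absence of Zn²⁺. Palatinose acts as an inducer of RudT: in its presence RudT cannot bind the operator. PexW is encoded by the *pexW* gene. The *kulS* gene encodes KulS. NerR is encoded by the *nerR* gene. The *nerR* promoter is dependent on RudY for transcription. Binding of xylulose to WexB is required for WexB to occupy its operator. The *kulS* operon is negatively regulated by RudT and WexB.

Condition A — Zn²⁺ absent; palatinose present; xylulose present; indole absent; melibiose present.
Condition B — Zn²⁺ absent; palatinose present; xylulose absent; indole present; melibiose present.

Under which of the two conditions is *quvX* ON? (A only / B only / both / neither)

B only

Condition A:
Zn²⁺ is absent, so RudY is active.
No repressor is bound and RudY is active, so *nerR* is transcribed.
So NerR is produced and active.
Palatinose is present, so RudT is inactive.
Xylulose is present, so WexB is active.
With repressor WexB bound, *kulS* is not transcribed.
So KulS is not produced.
Required activator KulS is absent, so *holR* is not transcribed.
So HolR is not produced.
Indole is absent, so SibQ is active.
Melibiose is present, so UlmT is active.
With repressor SibQ bound, *oxaH* is not transcribed.
So OxaH is not produced.
Required activator OxaH is absent, so *pexW* is not transcribed.
So PexW is not produced.
Required activator HolR is absent, so *quvX* is not transcribed.
→ *quvX* is OFF in A.
Condition B:
Zn²⁺ is absent, so RudY is active.
No repressor is bound and RudY is active, so *nerR* is transcribed.
So NerR is produced and active.
Palatinose is present, so RudT is inactive.
Xylulose is absent, so WexB is inactive.
With no repressor bound, *kulS* is transcribed.
So KulS is produced and active.
No repressor is bound and KulS is active, so *holR* is transcribed.
So HolR is produced and active.
Indole is present, so SibQ is inactive.
Melibiose is present, so UlmT is active.
No repressor is bound and UlmT is active, so *oxaH* is transcribed.
So OxaH is produced and active.
No repressor is bound and OxaH is active, so *pexW* is transcribed.
So PexW is produced and active.
No repressor is bound and NerR and HolR and PexW are active, so *quvX* is transcribed.
→ *quvX* is ON in B.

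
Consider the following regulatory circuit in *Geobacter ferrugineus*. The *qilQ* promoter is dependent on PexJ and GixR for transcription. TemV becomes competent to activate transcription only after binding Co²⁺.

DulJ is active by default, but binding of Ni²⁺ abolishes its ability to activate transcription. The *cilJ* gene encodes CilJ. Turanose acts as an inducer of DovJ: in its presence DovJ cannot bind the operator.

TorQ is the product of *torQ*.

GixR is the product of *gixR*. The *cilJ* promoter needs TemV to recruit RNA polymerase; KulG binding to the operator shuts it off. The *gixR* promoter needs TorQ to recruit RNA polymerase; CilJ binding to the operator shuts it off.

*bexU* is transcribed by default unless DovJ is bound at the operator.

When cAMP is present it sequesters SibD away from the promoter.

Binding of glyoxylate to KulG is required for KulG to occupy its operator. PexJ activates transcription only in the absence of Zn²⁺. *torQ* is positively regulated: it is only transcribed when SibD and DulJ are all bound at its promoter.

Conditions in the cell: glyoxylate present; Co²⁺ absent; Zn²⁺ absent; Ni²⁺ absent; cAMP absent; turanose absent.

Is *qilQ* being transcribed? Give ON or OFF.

ON

Zn²⁺ is absent, so PexJ is active.
Glyoxylate is present, so KulG is active.
Co²⁺ is absent, so TemV is inactive.
With repressor KulG bound, *cilJ* is not transcribed.
So CilJ is not produced.
cAMP is absent, so SibD is active.
Ni²⁺ is absent, so DulJ is active.
No repressor is bound and SibD and DulJ are active, so *torQ* is transcribed.
So TorQ is produced and active.
No repressor is bound and TorQ is active, so *gixR* is transcribed.
So GixR is produced and active.
No repressor is bound and PexJ and GixR are active, so *qilQ* is transcribed.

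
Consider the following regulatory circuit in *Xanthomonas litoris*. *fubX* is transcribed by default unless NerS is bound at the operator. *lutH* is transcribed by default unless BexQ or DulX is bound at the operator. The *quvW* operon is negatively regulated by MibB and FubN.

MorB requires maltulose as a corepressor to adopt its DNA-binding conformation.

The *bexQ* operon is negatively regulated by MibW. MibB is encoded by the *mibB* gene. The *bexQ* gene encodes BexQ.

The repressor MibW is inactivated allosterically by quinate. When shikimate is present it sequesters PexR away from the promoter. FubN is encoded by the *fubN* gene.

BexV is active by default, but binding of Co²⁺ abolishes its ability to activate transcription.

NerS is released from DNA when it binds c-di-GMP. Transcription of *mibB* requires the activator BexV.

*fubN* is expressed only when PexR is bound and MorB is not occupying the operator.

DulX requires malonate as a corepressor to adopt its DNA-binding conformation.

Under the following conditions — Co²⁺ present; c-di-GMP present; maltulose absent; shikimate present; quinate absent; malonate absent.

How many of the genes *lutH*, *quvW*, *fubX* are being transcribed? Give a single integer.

3

Quinate is absent, so MibW is active.
With repressor MibW bound, *bexQ* is not transcribed.
So BexQ is not produced.
Malonate is absent, so DulX is inactive.
With no repressor bound, *lutH* is transcribed.
→ *lutH* is ON.
Co²⁺ is present, so BexV is inactive.
Required activator BexV is absent, so *mibB* is not transcribed.
So MibB is not produced.
Shikimate is present, so PexR is inactive.
Maltulose is absent, so MorB is inactive.
Required activator PexR is absent, so *fubN* is not transcribed.
So FubN is not produced.
With no repressor bound, *quvW* is transcribed.
→ *quvW* is ON.
c-di-GMP is present, so NerS is inactive.
With no repressor bound, *fubX* is transcribed.
→ *fubX* is ON.
3 of the 3 genes are transcribed.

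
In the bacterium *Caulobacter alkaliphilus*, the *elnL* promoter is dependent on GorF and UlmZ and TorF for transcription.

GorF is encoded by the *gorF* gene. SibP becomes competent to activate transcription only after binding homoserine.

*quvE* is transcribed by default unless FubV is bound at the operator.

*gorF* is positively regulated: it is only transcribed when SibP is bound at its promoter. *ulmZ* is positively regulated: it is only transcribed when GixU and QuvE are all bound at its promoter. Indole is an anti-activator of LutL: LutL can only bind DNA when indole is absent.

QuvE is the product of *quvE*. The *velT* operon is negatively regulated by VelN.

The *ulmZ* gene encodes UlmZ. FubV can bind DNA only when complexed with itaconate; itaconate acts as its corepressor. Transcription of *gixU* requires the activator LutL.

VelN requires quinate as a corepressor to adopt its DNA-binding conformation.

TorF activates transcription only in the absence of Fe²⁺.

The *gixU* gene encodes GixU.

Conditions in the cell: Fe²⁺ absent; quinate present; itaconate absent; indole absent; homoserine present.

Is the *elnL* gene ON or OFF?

Homoserine is present, so SibP is active.
No repressor is bound and SibP is active, so *gorF* is transcribed.
So GorF is produced and active.
Indole is absent, so LutL is active.
No repressor is bound and LutL is active, so *gixU* is transcribed.
So GixU is produced and active.
Itaconate is absent, so FubV is inactive.
With no repressor bound, *quvE* is transcribed.
So QuvE is produced and active.
No repressor is bound and GixU and QuvE are active, so *ulmZ* is transcribed.
So UlmZ is produced and active.
Fe²⁺ is absent, so TorF is active.
No repressor is bound and GorF and UlmZ and TorF are active, so *elnL* is transcribed.

ON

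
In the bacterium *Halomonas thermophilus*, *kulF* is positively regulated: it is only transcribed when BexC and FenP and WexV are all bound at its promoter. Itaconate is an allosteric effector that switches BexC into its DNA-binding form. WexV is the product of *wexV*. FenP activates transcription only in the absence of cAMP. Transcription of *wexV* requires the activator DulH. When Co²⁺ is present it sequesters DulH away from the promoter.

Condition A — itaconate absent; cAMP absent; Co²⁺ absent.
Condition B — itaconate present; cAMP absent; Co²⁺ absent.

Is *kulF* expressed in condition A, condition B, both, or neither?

Condition A:
Itaconate is absent, so BexC is inactive.
cAMP is absent, so FenP is active.
Co²⁺ is absent, so DulH is active.
No repressor is bound and DulH is active, so *wexV* is transcribed.
So WexV is produced and active.
Required activator BexC is absent, so *kulF* is not transcribed.
→ *kulF* is OFF in A.
Condition B:
Itaconate is present, so BexC is active.
cAMP is absent, so FenP is active.
Co²⁺ is absent, so DulH is active.
No repressor is bound and DulH is active, so *wexV* is transcribed.
So WexV is produced and active.
No repressor is bound and BexC and FenP and WexV are active, so *kulF* is transcribed.
→ *kulF* is ON in B.

B only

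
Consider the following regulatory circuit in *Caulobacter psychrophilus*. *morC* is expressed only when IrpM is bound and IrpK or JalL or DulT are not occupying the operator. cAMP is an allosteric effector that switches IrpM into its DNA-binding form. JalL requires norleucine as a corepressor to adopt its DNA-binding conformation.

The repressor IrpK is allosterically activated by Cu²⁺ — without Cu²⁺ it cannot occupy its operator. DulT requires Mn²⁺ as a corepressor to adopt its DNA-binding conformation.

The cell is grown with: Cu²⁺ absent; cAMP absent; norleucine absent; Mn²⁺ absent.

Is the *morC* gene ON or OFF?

cAMP is absent, so IrpM is inactive.
Cu²⁺ is absent, so IrpK is inactive.
Norleucine is absent, so JalL is inactive.
Mn²⁺ is absent, so DulT is inactive.
Required activator IrpM is absent, so *morC* is not transcribed.

OFF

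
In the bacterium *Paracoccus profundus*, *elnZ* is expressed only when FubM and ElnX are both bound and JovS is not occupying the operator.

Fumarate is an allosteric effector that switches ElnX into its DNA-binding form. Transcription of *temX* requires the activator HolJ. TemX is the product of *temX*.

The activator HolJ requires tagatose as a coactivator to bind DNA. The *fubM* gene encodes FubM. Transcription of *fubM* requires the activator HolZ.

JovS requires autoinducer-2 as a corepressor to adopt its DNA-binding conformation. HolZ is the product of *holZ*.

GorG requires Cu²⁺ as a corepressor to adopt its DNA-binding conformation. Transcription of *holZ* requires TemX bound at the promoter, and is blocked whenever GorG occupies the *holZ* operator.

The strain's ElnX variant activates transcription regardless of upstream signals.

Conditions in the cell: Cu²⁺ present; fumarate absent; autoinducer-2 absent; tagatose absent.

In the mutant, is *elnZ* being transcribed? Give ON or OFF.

OFF

Tagatose is absent, so HolJ is inactive.
Required activator HolJ is absent, so *temX* is not transcribed.
So TemX is not produced.
Cu²⁺ is present, so GorG is active.
With repressor GorG bound, *holZ* is not transcribed.
So HolZ is not produced.
Required activator HolZ is absent, so *fubM* is not transcribed.
So FubM is not produced.
Autoinducer-2 is absent, so JovS is inactive.
ElnX is constitutively active in this strain.
Required activator FubM is absent, so *elnZ* is not transcribed.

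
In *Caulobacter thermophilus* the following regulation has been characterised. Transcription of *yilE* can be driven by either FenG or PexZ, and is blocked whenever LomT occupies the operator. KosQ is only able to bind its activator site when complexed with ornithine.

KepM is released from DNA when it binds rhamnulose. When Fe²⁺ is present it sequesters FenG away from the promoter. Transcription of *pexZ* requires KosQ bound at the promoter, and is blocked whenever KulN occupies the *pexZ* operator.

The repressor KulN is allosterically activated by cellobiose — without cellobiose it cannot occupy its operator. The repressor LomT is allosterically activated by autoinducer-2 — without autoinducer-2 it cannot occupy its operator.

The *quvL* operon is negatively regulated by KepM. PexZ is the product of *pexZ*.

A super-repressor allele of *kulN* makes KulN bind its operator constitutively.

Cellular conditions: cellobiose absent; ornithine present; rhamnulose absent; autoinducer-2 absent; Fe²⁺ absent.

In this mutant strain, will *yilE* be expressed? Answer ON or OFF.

ON

Fe²⁺ is absent, so FenG is active.
KulN is constitutively active in this strain.
Ornithine is present, so KosQ is active.
With repressor KulN bound, *pexZ* is not transcribed.
So PexZ is not produced.
Autoinducer-2 is absent, so LomT is inactive.
Activator FenG is present, so *yilE* is transcribed.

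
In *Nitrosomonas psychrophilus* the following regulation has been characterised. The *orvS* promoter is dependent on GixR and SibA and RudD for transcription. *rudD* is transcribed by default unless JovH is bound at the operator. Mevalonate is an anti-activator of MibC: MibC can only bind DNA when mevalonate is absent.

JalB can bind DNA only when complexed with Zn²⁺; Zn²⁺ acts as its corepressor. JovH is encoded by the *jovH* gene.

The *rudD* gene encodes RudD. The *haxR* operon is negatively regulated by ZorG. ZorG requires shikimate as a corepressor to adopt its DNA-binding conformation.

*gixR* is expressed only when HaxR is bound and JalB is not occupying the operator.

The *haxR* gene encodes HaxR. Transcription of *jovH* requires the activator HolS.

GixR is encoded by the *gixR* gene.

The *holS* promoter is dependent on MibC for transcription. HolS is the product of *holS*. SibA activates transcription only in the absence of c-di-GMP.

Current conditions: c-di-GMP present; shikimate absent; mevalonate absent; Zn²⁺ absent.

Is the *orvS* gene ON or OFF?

Shikimate is absent, so ZorG is inactive.
With no repressor bound, *haxR* is transcribed.
So HaxR is produced and active.
Zn²⁺ is absent, so JalB is inactive.
No repressor is bound and HaxR is active, so *gixR* is transcribed.
So GixR is produced and active.
c-di-GMP is present, so SibA is inactive.
Mevalonate is absent, so MibC is active.
No repressor is bound and MibC is active, so *holS* is transcribed.
So HolS is produced and active.
No repressor is bound and HolS is active, so *jovH* is transcribed.
So JovH is produced and active.
With repressor JovH bound, *rudD* is not transcribed.
So RudD is not produced.
Required activator SibA is absent, so *orvS* is not transcribed.

OFF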